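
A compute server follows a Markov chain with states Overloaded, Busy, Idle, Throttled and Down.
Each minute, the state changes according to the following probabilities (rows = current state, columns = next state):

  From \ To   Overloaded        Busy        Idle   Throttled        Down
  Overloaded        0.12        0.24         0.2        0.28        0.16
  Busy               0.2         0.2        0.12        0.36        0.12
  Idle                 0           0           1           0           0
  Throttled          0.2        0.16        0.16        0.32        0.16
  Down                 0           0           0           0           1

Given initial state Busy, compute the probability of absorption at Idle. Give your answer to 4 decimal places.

0.5128

Let h(s) be the probability of absorption at Idle starting from transient state s. Then h(Idle) = 1 and h(Down) = 0. By first-step analysis:
h(Overloaded) = 0.12·h(Overloaded) + 0.24·h(Busy) + 0.2·1 + 0.28·h(Throttled) + 0.16·0
h(Busy) = 0.2·h(Overloaded) + 0.2·h(Busy) + 0.12·1 + 0.36·h(Throttled) + 0.12·0
h(Throttled) = 0.2·h(Overloaded) + 0.16·h(Busy) + 0.16·1 + 0.32·h(Throttled) + 0.16·0
Solving: h(Overloaded) = 0.5300, h(Busy) = 0.5128, h(Throttled) = 0.5118.
Starting from Busy, the probability is 0.5128.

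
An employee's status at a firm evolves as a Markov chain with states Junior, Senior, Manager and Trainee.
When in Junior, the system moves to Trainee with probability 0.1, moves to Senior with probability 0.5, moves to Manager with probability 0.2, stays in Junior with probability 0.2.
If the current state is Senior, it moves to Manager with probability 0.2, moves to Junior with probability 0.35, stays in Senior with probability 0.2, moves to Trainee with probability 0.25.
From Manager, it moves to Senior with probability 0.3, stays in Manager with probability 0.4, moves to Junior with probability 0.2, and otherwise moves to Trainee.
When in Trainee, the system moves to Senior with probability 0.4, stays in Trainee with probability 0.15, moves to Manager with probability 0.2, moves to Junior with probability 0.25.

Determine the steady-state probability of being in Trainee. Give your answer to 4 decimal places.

Let the stationary distribution be π with π = πP and π_1 + π_2 + π_3 + π_4 = 1.
π_1 = 0.2·π_1 + 0.35·π_2 + 0.2·π_3 + 0.25·π_4
π_2 = 0.5·π_1 + 0.2·π_2 + 0.3·π_3 + 0.4·π_4
π_3 = 0.2·π_1 + 0.2·π_2 + 0.4·π_3 + 0.2·π_4
Solving with the normalization constraint gives π = (0.2580, 0.3340, 0.2500, 0.1580).
So the stationary probability of Trainee is 0.1580.

0.1580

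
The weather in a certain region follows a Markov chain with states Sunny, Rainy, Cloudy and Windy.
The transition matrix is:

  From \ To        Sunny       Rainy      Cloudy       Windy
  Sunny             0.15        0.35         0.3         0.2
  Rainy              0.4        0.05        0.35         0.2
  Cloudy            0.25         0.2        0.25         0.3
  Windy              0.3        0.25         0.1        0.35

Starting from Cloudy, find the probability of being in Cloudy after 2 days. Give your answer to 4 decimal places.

Propagate the distribution vector 2 days from Cloudy.
After 0 days: (0.0000, 0.0000, 1.0000, 0.0000)
After 1 day: (0.2500, 0.2000, 0.2500, 0.3000)
After 2 days: (0.2700, 0.2225, 0.2375, 0.2700)
P(in Cloudy after 2 days) = 0.2375

0.2375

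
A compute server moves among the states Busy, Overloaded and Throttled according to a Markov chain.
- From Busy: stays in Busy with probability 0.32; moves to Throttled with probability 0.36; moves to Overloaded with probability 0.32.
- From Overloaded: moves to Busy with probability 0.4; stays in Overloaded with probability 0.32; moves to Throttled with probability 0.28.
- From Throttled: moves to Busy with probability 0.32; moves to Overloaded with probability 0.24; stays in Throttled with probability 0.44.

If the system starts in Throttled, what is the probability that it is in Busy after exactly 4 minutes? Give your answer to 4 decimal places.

Propagate the distribution vector 4 minutes from Throttled.
After 0 minutes: (0.0000, 0.0000, 1.0000)
After 1 minute: (0.3200, 0.2400, 0.4400)
After 2 minutes: (0.3392, 0.2848, 0.3760)
After 3 minutes: (0.3428, 0.2899, 0.3673)
After 4 minutes: (0.3432, 0.2906, 0.3662)
P(in Busy after 4 minutes) = 0.3432

0.3432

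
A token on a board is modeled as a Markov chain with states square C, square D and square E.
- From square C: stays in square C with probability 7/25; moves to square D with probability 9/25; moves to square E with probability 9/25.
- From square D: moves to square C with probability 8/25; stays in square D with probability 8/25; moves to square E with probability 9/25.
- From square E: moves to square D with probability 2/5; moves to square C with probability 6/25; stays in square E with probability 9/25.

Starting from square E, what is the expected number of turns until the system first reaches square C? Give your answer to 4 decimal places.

Let t(s) be the expected number of turns to first reach square C from state s, with t(square C) = 0. Conditioning on the first turn:
t(square D) = 1 + 0.32·t(square D) + 0.36·t(square E)
t(square E) = 1 + 0.4·t(square D) + 0.36·t(square E)
Solving: t(square D) = 3.4341, t(square E) = 3.7088.
Expected turns from square E to square C: 3.7088.

3.7088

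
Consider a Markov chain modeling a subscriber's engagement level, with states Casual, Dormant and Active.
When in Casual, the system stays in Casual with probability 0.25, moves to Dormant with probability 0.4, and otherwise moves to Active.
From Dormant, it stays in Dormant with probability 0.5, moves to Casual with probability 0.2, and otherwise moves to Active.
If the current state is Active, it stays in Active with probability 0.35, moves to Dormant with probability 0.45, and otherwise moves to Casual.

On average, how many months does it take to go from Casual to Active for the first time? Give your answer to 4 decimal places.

Let t(s) be the expected number of months to first reach Active from state s, with t(Active) = 0. Conditioning on the first month:
t(Casual) = 1 + 0.25·t(Casual) + 0.4·t(Dormant)
t(Dormant) = 1 + 0.2·t(Casual) + 0.5·t(Dormant)
Solving: t(Casual) = 3.0508, t(Dormant) = 3.2203.
Expected months from Casual to Active: 3.0508.

3.0508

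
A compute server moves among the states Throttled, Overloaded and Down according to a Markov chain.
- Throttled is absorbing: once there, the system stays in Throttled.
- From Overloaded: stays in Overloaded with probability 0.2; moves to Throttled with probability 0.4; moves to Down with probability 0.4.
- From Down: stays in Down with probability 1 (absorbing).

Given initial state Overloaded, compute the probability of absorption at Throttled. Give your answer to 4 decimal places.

Let h(s) be the probability of absorption at Throttled starting from transient state s. Then h(Throttled) = 1 and h(Down) = 0. By first-step analysis:
h(Overloaded) = 0.4·1 + 0.2·h(Overloaded) + 0.4·0
Solving: h(Overloaded) = 0.5000.
Starting from Overloaded, the probability is 0.5000.

0.5000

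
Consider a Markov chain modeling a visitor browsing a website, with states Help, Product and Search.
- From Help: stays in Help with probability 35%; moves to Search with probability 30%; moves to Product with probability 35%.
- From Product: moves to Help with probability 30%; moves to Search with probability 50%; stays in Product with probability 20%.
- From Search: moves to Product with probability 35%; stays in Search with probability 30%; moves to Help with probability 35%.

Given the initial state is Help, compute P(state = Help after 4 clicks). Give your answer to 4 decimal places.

0.3347

Propagate the distribution vector 4 clicks from Help.
After 0 clicks: (1.0000, 0.0000, 0.0000)
After 1 click: (0.3500, 0.3500, 0.3000)
After 2 clicks: (0.3325, 0.2975, 0.3700)
After 3 clicks: (0.3351, 0.3054, 0.3595)
After 4 clicks: (0.3347, 0.3042, 0.3611)
P(in Help after 4 clicks) = 0.3347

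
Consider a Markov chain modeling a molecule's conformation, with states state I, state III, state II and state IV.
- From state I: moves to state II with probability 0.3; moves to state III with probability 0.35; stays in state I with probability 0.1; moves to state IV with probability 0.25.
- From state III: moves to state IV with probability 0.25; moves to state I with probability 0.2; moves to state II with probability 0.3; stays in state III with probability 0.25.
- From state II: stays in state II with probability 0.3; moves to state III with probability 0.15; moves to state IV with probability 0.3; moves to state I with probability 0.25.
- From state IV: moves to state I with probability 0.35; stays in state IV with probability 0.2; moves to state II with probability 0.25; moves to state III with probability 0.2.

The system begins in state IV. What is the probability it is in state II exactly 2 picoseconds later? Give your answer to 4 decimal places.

Propagate the distribution vector 2 picoseconds from state IV.
After 0 picoseconds: (0.0000, 0.0000, 0.0000, 1.0000)
After 1 picosecond: (0.3500, 0.2000, 0.2500, 0.2000)
After 2 picoseconds: (0.2075, 0.2500, 0.2900, 0.2525)
P(in state II after 2 picoseconds) = 0.2900

0.2900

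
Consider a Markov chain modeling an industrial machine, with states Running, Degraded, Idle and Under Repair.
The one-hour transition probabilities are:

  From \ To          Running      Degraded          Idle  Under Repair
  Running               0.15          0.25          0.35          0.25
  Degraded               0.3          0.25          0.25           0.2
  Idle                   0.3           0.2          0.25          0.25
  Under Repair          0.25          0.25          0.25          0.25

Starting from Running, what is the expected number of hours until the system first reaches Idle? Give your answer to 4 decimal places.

3.3195

Let t(s) be the expected number of hours to first reach Idle from state s, with t(Idle) = 0. Conditioning on the first hour:
t(Running) = 1 + 0.15·t(Running) + 0.25·t(Degraded) + 0.25·t(Under Repair)
t(Degraded) = 1 + 0.3·t(Running) + 0.25·t(Degraded) + 0.2·t(Under Repair)
t(Under Repair) = 1 + 0.25·t(Running) + 0.25·t(Degraded) + 0.25·t(Under Repair)
Solving: t(Running) = 3.3195, t(Degraded) = 3.6349, t(Under Repair) = 3.6515.
Expected hours from Running to Idle: 3.3195.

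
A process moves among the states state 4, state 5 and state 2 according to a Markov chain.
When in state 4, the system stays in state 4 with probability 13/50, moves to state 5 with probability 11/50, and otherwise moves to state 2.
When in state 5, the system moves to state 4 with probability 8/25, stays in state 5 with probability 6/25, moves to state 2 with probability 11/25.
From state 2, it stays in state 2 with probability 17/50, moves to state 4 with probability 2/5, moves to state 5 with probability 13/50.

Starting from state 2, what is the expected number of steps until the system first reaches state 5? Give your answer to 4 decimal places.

Let t(s) be the expected number of steps to first reach state 5 from state s, with t(state 5) = 0. Conditioning on the first step:
t(state 4) = 1 + 0.26·t(state 4) + 0.52·t(state 2)
t(state 2) = 1 + 0.4·t(state 4) + 0.34·t(state 2)
Solving: t(state 4) = 4.2083, t(state 2) = 4.0656.
Expected steps from state 2 to state 5: 4.0656.

4.0656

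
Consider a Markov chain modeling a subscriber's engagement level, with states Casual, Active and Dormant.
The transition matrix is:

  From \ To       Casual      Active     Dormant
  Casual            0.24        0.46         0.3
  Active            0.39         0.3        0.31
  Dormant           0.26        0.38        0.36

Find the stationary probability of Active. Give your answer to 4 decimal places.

Let the stationary distribution be π with π = πP and π_1 + π_2 + π_3 = 1.
π_1 = 0.24·π_1 + 0.39·π_2 + 0.26·π_3
π_2 = 0.46·π_1 + 0.3·π_2 + 0.38·π_3
Solving with the normalization constraint gives π = (0.3026, 0.3743, 0.3231).
So the stationary probability of Active is 0.3743.

0.3743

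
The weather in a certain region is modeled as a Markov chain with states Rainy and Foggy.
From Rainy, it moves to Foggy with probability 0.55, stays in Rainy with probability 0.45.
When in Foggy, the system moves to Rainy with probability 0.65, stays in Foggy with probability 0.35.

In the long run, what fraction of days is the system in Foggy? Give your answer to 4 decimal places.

0.4583

Let the stationary distribution be π with π = πP and π_1 + π_2 = 1.
π_1 = 0.45·π_1 + 0.65·π_2
Solving with the normalization constraint gives π = (0.5417, 0.4583).
So the stationary probability of Foggy is 0.4583.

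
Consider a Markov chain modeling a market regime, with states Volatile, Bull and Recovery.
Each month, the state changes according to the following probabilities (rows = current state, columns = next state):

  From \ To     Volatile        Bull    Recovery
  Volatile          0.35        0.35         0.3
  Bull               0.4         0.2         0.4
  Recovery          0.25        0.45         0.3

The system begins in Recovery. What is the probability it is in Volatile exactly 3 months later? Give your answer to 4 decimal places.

0.3311

Propagate the distribution vector 3 months from Recovery.
After 0 months: (0.0000, 0.0000, 1.0000)
After 1 month: (0.2500, 0.4500, 0.3000)
After 2 months: (0.3425, 0.3125, 0.3450)
After 3 months: (0.3311, 0.3376, 0.3313)
P(in Volatile after 3 months) = 0.3311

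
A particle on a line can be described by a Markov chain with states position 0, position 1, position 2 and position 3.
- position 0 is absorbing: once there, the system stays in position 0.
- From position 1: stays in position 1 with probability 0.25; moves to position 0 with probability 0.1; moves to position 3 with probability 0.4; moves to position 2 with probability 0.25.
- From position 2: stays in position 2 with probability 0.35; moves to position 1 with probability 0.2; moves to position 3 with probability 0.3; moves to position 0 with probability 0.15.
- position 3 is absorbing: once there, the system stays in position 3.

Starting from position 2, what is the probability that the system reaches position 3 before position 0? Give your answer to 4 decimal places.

Let h(s) be the probability of absorption at position 3 starting from transient state s. Then h(position 3) = 1 and h(position 0) = 0. By first-step analysis:
h(position 1) = 0.1·0 + 0.25·h(position 1) + 0.25·h(position 2) + 0.4·1
h(position 2) = 0.15·0 + 0.2·h(position 1) + 0.35·h(position 2) + 0.3·1
Solving: h(position 1) = 0.7657, h(position 2) = 0.6971.
Starting from position 2, the probability is 0.6971.

0.6971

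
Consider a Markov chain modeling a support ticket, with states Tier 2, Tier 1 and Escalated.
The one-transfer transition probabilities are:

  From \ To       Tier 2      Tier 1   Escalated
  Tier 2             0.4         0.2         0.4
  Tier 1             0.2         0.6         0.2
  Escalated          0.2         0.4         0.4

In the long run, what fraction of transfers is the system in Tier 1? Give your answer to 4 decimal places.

0.4375

Let the stationary distribution be π with π = πP and π_1 + π_2 + π_3 = 1.
π_1 = 0.4·π_1 + 0.2·π_2 + 0.2·π_3
π_2 = 0.2·π_1 + 0.6·π_2 + 0.4·π_3
Solving with the normalization constraint gives π = (0.2500, 0.4375, 0.3125).
So the stationary probability of Tier 1 is 0.4375.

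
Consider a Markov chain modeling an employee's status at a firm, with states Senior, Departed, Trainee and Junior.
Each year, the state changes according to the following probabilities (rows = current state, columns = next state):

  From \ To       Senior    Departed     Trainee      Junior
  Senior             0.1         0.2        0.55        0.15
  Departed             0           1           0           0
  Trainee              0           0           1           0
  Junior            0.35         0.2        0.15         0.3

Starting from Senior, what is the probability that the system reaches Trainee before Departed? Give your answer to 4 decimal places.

Let h(s) be the probability of absorption at Trainee starting from transient state s. Then h(Trainee) = 1 and h(Departed) = 0. By first-step analysis:
h(Senior) = 0.1·h(Senior) + 0.2·0 + 0.55·1 + 0.15·h(Junior)
h(Junior) = 0.35·h(Senior) + 0.2·0 + 0.15·1 + 0.3·h(Junior)
Solving: h(Senior) = 0.7056, h(Junior) = 0.5671.
Starting from Senior, the probability is 0.7056.

0.7056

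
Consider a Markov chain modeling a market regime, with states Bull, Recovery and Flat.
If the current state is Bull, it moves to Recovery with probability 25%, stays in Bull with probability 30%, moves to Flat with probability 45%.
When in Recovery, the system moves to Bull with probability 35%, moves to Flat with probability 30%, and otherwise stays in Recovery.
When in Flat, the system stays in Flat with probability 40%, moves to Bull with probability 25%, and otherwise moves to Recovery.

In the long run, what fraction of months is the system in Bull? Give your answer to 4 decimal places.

0.2969

Let the stationary distribution be π with π = πP and π_1 + π_2 + π_3 = 1.
π_1 = 0.3·π_1 + 0.35·π_2 + 0.25·π_3
π_2 = 0.25·π_1 + 0.35·π_2 + 0.35·π_3
Solving with the normalization constraint gives π = (0.2969, 0.3203, 0.3828).
So the stationary probability of Bull is 0.2969.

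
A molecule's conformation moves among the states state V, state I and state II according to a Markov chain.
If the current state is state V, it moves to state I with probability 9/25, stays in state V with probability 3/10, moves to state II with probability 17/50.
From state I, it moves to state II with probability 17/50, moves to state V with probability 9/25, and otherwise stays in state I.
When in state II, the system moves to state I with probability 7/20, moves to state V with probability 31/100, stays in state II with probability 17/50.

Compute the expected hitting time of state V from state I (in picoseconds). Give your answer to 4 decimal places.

2.9155

Let t(s) be the expected number of picoseconds to first reach state V from state s, with t(state V) = 0. Conditioning on the first picosecond:
t(state I) = 1 + 0.3·t(state I) + 0.34·t(state II)
t(state II) = 1 + 0.35·t(state I) + 0.34·t(state II)
Solving: t(state I) = 2.9155, t(state II) = 3.0612.
Expected picoseconds from state I to state V: 2.9155.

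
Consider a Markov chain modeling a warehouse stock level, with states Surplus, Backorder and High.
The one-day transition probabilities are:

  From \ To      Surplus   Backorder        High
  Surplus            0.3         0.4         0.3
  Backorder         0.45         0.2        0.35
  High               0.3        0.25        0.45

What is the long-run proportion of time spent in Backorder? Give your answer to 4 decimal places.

Let the stationary distribution be π with π = πP and π_1 + π_2 + π_3 = 1.
π_1 = 0.3·π_1 + 0.45·π_2 + 0.3·π_3
π_2 = 0.4·π_1 + 0.2·π_2 + 0.25·π_3
Solving with the normalization constraint gives π = (0.3431, 0.2871, 0.3698).
So the stationary probability of Backorder is 0.2871.

0.2871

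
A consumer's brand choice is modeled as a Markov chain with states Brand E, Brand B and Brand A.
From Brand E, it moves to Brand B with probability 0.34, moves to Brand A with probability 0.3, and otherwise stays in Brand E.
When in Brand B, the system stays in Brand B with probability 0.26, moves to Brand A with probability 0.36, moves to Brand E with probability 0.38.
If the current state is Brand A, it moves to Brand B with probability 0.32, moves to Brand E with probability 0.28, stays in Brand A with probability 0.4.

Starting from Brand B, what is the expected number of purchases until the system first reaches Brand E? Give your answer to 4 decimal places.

Let t(s) be the expected number of purchases to first reach Brand E from state s, with t(Brand E) = 0. Conditioning on the first purchase:
t(Brand B) = 1 + 0.26·t(Brand B) + 0.36·t(Brand A)
t(Brand A) = 1 + 0.32·t(Brand B) + 0.4·t(Brand A)
Solving: t(Brand B) = 2.9197, t(Brand A) = 3.2238.
Expected purchases from Brand B to Brand E: 2.9197.

2.9197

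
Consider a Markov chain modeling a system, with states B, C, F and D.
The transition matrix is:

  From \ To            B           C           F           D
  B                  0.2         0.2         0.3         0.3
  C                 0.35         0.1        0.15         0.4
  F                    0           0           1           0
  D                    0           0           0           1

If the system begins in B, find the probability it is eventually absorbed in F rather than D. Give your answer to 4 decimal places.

Let h(s) be the probability of absorption at F starting from transient state s. Then h(F) = 1 and h(D) = 0. By first-step analysis:
h(B) = 0.2·h(B) + 0.2·h(C) + 0.3·1 + 0.3·0
h(C) = 0.35·h(B) + 0.1·h(C) + 0.15·1 + 0.4·0
Solving: h(B) = 0.4615, h(C) = 0.3462.
Starting from B, the probability is 0.4615.

0.4615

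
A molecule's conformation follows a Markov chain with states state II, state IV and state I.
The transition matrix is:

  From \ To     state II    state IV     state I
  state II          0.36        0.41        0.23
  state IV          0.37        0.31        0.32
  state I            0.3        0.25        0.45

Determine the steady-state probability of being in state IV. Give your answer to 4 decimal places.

0.3244

Let the stationary distribution be π with π = πP and π_1 + π_2 + π_3 = 1.
π_1 = 0.36·π_1 + 0.37·π_2 + 0.3·π_3
π_2 = 0.41·π_1 + 0.31·π_2 + 0.25·π_3
Solving with the normalization constraint gives π = (0.3433, 0.3244, 0.3323).
So the stationary probability of state IV is 0.3244.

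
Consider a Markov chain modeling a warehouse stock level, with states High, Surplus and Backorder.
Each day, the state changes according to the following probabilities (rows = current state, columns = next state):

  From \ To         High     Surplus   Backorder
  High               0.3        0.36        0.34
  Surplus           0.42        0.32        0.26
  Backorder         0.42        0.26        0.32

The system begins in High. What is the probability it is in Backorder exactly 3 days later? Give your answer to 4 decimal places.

Propagate the distribution vector 3 days from High.
After 0 days: (1.0000, 0.0000, 0.0000)
After 1 day: (0.3000, 0.3600, 0.3400)
After 2 days: (0.3840, 0.3116, 0.3044)
After 3 days: (0.3739, 0.3171, 0.3090)
P(in Backorder after 3 days) = 0.3090

0.3090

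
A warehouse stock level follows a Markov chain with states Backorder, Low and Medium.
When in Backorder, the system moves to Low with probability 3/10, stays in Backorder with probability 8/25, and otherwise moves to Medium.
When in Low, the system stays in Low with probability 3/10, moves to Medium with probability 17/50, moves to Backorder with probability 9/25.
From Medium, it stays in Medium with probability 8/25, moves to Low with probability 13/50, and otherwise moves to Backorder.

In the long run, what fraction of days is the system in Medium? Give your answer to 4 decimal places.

0.3477

Let the stationary distribution be π with π = πP and π_1 + π_2 + π_3 = 1.
π_1 = 0.32·π_1 + 0.36·π_2 + 0.42·π_3
π_2 = 0.3·π_1 + 0.3·π_2 + 0.26·π_3
Solving with the normalization constraint gives π = (0.3662, 0.2861, 0.3477).
So the stationary probability of Medium is 0.3477.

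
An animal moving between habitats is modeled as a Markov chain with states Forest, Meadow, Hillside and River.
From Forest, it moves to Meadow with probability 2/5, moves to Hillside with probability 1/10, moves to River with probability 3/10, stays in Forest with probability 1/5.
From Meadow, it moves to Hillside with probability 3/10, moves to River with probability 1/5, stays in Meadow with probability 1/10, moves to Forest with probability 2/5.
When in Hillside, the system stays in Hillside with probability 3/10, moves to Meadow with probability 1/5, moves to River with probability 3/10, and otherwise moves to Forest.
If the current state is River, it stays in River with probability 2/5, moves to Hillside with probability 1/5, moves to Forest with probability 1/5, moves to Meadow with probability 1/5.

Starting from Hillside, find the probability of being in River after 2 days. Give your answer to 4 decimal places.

0.3100

Propagate the distribution vector 2 days from Hillside.
After 0 days: (0.0000, 0.0000, 1.0000, 0.0000)
After 1 day: (0.2000, 0.2000, 0.3000, 0.3000)
After 2 days: (0.2400, 0.2200, 0.2300, 0.3100)
P(in River after 2 days) = 0.3100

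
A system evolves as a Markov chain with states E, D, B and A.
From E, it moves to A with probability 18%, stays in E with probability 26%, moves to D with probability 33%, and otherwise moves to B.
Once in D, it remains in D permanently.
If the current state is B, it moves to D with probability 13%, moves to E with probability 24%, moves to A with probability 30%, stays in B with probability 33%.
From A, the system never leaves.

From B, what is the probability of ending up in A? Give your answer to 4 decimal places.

Let h(s) be the probability of absorption at A starting from transient state s. Then h(A) = 1 and h(D) = 0. By first-step analysis:
h(E) = 0.26·h(E) + 0.33·0 + 0.23·h(B) + 0.18·1
h(B) = 0.24·h(E) + 0.13·0 + 0.33·h(B) + 0.3·1
Solving: h(E) = 0.4303, h(B) = 0.6019.
Starting from B, the probability is 0.6019.

0.6019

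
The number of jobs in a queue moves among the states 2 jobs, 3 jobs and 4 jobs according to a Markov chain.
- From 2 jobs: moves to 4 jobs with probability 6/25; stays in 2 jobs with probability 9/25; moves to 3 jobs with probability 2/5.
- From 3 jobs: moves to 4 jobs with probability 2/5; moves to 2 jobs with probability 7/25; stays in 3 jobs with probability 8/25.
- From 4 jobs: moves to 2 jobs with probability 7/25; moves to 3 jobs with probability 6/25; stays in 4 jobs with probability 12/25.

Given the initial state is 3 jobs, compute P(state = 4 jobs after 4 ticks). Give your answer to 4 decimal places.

Propagate the distribution vector 4 ticks from 3 jobs.
After 0 ticks: (0.0000, 1.0000, 0.0000)
After 1 tick: (0.2800, 0.3200, 0.4000)
After 2 ticks: (0.3024, 0.3104, 0.3872)
After 3 ticks: (0.3042, 0.3132, 0.3826)
After 4 ticks: (0.3043, 0.3137, 0.3819)
P(in 4 jobs after 4 ticks) = 0.3819

0.3819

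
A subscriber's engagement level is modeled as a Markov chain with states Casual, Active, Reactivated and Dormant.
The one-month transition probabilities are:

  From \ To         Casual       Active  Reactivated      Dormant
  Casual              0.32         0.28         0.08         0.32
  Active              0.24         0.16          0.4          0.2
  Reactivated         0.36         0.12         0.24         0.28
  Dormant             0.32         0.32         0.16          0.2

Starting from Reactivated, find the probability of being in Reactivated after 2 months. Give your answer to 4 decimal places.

Propagate the distribution vector 2 months from Reactivated.
After 0 months: (0.0000, 0.0000, 1.0000, 0.0000)
After 1 month: (0.3600, 0.1200, 0.2400, 0.2800)
After 2 months: (0.3200, 0.2384, 0.1792, 0.2624)
P(in Reactivated after 2 months) = 0.1792

0.1792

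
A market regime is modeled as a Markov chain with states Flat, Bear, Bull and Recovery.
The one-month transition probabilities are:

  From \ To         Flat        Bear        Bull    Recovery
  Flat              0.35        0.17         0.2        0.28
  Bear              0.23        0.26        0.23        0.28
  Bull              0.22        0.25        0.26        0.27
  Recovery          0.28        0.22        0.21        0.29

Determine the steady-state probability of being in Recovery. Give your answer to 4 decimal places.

Let the stationary distribution be π with π = πP and π_1 + π_2 + π_3 + π_4 = 1.
π_1 = 0.35·π_1 + 0.23·π_2 + 0.22·π_3 + 0.28·π_4
π_2 = 0.17·π_1 + 0.26·π_2 + 0.25·π_3 + 0.22·π_4
π_3 = 0.2·π_1 + 0.23·π_2 + 0.26·π_3 + 0.21·π_4
Solving with the normalization constraint gives π = (0.2748, 0.2218, 0.2228, 0.2806).
So the stationary probability of Recovery is 0.2806.

0.2806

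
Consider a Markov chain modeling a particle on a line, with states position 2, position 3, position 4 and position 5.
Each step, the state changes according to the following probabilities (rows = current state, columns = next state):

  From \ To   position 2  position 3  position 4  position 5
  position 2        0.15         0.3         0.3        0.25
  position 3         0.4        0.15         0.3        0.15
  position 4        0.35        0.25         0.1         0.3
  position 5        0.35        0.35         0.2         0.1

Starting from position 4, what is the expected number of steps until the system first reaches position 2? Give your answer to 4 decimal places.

2.7597

Let t(s) be the expected number of steps to first reach position 2 from state s, with t(position 2) = 0. Conditioning on the first step:
t(position 3) = 1 + 0.15·t(position 3) + 0.3·t(position 4) + 0.15·t(position 5)
t(position 4) = 1 + 0.25·t(position 3) + 0.1·t(position 4) + 0.3·t(position 5)
t(position 5) = 1 + 0.35·t(position 3) + 0.2·t(position 4) + 0.1·t(position 5)
Solving: t(position 3) = 2.6357, t(position 4) = 2.7597, t(position 5) = 2.7494.
Expected steps from position 4 to position 2: 2.7597.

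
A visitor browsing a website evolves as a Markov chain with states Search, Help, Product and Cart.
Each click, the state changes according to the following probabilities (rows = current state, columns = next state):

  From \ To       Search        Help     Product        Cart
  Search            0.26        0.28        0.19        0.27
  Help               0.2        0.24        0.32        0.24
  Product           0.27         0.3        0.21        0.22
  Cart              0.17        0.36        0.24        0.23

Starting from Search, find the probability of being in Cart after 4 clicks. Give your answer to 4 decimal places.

0.2394

Propagate the distribution vector 4 clicks from Search.
After 0 clicks: (1.0000, 0.0000, 0.0000, 0.0000)
After 1 click: (0.2600, 0.2800, 0.1900, 0.2700)
After 2 clicks: (0.2208, 0.2942, 0.2437, 0.2413)
After 3 clicks: (0.2231, 0.2924, 0.2452, 0.2393)
After 4 clicks: (0.2234, 0.2924, 0.2449, 0.2394)
P(in Cart after 4 clicks) = 0.2394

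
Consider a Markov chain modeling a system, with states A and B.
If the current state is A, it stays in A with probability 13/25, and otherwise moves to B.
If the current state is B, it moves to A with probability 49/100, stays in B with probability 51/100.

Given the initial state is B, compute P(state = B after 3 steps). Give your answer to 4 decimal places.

0.4949

Propagate the distribution vector 3 steps from B.
After 0 steps: (0.0000, 1.0000)
After 1 step: (0.4900, 0.5100)
After 2 steps: (0.5047, 0.4953)
After 3 steps: (0.5051, 0.4949)
P(in B after 3 steps) = 0.4949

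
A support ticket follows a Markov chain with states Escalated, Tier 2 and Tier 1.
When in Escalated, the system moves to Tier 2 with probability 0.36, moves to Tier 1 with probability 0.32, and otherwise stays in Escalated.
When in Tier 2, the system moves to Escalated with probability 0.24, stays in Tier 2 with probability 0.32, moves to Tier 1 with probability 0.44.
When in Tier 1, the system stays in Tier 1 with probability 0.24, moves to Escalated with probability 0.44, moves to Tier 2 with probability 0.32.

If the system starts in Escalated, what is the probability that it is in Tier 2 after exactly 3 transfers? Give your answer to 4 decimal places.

Propagate the distribution vector 3 transfers from Escalated.
After 0 transfers: (1.0000, 0.0000, 0.0000)
After 1 transfer: (0.3200, 0.3600, 0.3200)
After 2 transfers: (0.3296, 0.3328, 0.3376)
After 3 transfers: (0.3339, 0.3332, 0.3329)
P(in Tier 2 after 3 transfers) = 0.3332

0.3332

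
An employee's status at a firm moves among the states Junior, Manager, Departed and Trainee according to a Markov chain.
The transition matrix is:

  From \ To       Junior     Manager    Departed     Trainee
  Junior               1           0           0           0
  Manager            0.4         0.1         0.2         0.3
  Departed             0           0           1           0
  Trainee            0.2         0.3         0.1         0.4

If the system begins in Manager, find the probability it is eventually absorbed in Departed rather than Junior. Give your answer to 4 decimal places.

0.3333

Let h(s) be the probability of absorption at Departed starting from transient state s. Then h(Departed) = 1 and h(Junior) = 0. By first-step analysis:
h(Manager) = 0.4·0 + 0.1·h(Manager) + 0.2·1 + 0.3·h(Trainee)
h(Trainee) = 0.2·0 + 0.3·h(Manager) + 0.1·1 + 0.4·h(Trainee)
Solving: h(Manager) = 0.3333, h(Trainee) = 0.3333.
Starting from Manager, the probability is 0.3333.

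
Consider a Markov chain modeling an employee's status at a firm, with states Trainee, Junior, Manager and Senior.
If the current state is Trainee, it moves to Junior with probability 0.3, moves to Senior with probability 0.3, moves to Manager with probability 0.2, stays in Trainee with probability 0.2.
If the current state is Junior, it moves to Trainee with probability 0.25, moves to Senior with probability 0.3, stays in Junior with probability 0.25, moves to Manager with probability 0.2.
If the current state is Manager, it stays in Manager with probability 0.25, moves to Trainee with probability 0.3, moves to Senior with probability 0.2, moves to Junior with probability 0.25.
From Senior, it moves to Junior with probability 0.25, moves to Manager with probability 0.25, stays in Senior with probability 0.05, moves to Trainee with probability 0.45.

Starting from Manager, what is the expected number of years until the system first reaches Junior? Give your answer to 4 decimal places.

Let t(s) be the expected number of years to first reach Junior from state s, with t(Junior) = 0. Conditioning on the first year:
t(Trainee) = 1 + 0.2·t(Trainee) + 0.2·t(Manager) + 0.3·t(Senior)
t(Manager) = 1 + 0.3·t(Trainee) + 0.25·t(Manager) + 0.2·t(Senior)
t(Senior) = 1 + 0.45·t(Trainee) + 0.25·t(Manager) + 0.05·t(Senior)
Solving: t(Trainee) = 3.6000, t(Manager) = 3.7736, t(Senior) = 3.7509.
Expected years from Manager to Junior: 3.7736.

3.7736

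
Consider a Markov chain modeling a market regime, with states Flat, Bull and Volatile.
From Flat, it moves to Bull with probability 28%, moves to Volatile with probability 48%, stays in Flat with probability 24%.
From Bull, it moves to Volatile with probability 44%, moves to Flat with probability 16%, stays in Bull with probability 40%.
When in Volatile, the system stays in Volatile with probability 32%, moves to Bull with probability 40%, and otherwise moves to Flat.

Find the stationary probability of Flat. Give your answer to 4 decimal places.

0.2262

Let the stationary distribution be π with π = πP and π_1 + π_2 + π_3 = 1.
π_1 = 0.24·π_1 + 0.16·π_2 + 0.28·π_3
π_2 = 0.28·π_1 + 0.4·π_2 + 0.4·π_3
Solving with the normalization constraint gives π = (0.2262, 0.3729, 0.4009).
So the stationary probability of Flat is 0.2262.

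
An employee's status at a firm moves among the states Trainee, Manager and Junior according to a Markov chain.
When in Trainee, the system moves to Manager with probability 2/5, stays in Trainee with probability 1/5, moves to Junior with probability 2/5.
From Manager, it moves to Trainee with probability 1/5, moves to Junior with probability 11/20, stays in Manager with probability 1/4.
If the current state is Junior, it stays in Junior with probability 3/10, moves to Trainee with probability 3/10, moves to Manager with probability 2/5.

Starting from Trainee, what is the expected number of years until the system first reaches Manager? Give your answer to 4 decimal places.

Let t(s) be the expected number of years to first reach Manager from state s, with t(Manager) = 0. Conditioning on the first year:
t(Trainee) = 1 + 0.2·t(Trainee) + 0.4·t(Junior)
t(Junior) = 1 + 0.3·t(Trainee) + 0.3·t(Junior)
Solving: t(Trainee) = 2.5000, t(Junior) = 2.5000.
Expected years from Trainee to Manager: 2.5000.

2.5000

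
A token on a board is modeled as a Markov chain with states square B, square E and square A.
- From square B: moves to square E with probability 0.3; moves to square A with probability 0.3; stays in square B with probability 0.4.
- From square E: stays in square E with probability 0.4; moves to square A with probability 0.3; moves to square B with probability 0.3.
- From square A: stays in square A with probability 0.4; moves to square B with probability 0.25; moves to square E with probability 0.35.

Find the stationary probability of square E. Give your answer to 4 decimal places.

Let the stationary distribution be π with π = πP and π_1 + π_2 + π_3 = 1.
π_1 = 0.4·π_1 + 0.3·π_2 + 0.25·π_3
π_2 = 0.3·π_1 + 0.4·π_2 + 0.35·π_3
Solving with the normalization constraint gives π = (0.3148, 0.3519, 0.3333).
So the stationary probability of square E is 0.3519.

0.3519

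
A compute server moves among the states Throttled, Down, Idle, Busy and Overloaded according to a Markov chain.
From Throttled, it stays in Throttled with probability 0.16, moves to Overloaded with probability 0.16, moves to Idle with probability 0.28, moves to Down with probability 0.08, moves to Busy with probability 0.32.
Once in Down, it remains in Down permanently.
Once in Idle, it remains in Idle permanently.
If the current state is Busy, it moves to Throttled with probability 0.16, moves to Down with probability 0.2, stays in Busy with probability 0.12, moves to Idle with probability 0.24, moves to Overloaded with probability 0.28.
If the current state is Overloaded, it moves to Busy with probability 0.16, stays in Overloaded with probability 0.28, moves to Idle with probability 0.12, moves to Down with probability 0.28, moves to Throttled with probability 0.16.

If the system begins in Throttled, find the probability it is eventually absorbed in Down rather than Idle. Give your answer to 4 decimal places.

0.3907

Let h(s) be the probability of absorption at Down starting from transient state s. Then h(Down) = 1 and h(Idle) = 0. By first-step analysis:
h(Throttled) = 0.16·h(Throttled) + 0.08·1 + 0.28·0 + 0.32·h(Busy) + 0.16·h(Overloaded)
h(Busy) = 0.16·h(Throttled) + 0.2·1 + 0.24·0 + 0.12·h(Busy) + 0.28·h(Overloaded)
h(Overloaded) = 0.16·h(Throttled) + 0.28·1 + 0.12·0 + 0.16·h(Busy) + 0.28·h(Overloaded)
Solving: h(Throttled) = 0.3907, h(Busy) = 0.4839, h(Overloaded) = 0.5832.
Starting from Throttled, the probability is 0.3907.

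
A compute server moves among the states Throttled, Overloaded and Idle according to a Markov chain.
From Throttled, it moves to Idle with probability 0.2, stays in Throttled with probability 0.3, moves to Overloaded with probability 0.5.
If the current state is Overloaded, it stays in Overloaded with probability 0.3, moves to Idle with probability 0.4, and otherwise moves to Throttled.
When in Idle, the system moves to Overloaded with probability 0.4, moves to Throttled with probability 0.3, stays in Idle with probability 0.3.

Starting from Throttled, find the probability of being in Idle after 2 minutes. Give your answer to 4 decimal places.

Sum over the intermediate state after 1 minute:
P = P(Throttled→Throttled)·P(Throttled→Idle) + P(Throttled→Overloaded)·P(Overloaded→Idle) + P(Throttled→Idle)·P(Idle→Idle)
  = 0.3×0.2 + 0.5×0.4 + 0.2×0.3
  = 0.0600 + 0.2000 + 0.0600 = 0.3200

0.3200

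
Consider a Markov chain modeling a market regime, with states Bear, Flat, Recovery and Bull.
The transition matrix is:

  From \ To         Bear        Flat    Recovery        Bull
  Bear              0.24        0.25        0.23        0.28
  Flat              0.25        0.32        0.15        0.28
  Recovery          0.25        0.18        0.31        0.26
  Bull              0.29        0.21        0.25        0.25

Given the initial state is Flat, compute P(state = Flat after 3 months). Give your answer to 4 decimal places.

Propagate the distribution vector 3 months from Flat.
After 0 months: (0.0000, 1.0000, 0.0000, 0.0000)
After 1 month: (0.2500, 0.3200, 0.1500, 0.2800)
After 2 months: (0.2587, 0.2507, 0.2220, 0.2686)
After 3 months: (0.2582, 0.2413, 0.2331, 0.2675)
P(in Flat after 3 months) = 0.2413

0.2413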